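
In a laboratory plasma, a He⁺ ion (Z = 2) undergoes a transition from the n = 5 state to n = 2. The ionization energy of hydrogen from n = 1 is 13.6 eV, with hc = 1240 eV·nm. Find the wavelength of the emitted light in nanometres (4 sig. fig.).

108.5 nm

For Z = 2 the level energies scale as Z², so the effective Rydberg energy is 13.6 × 4 = 54.40 eV.
ΔE = 54.40 × (1/2² − 1/5²) = 54.40 × 0.2100 = 11.42 eV.
λ = hc/ΔE = 1240 / 11.42 = 108.5 nm.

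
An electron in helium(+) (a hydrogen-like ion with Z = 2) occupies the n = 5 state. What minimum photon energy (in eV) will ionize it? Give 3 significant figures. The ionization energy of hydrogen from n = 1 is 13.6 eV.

2.18 eV

E_n = −13.6 Z²/n² = −54.40/n² eV for Z = 2.
E_5 = −54.40/25 = −2.18 eV, so ionization (to E = 0) requires 2.18 eV.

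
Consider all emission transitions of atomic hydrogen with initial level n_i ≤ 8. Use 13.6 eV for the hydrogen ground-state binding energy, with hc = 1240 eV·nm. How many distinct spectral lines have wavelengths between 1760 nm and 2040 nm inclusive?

2

Enumerate all n_i → n_f pairs with 1 ≤ n_f < n_i ≤ 8 and compute λ = 1240 / [13.6·1·(1/n_f² − 1/n_i²)].
Lines falling in [1760, 2040] nm: 4→3 (1876 nm), 8→4 (1945 nm).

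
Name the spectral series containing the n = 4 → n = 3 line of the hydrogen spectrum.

Paschen

The series is set by the lower level: n_f = 3 is the Paschen series.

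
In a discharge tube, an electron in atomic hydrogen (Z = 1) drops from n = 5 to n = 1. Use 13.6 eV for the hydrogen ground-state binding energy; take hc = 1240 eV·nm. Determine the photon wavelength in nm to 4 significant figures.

ΔE = 13.60 × (1/1² − 1/5²) = 13.60 × 0.9600 = 13.06 eV.
λ = hc/ΔE = 1240 / 13.06 = 94.98 nm.
This line belongs to the Lyman series.

94.98 nm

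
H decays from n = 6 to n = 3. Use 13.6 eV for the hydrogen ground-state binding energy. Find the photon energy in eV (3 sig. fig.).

1.13 eV

E_6 = −13.60/36 = −0.3778 eV and E_3 = −13.60/9 = −1.511 eV.
The photon energy is |E_6 − E_3| = 1.13 eV.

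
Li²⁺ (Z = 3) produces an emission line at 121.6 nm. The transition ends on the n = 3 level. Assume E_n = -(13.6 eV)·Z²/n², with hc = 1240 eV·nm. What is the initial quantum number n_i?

The photon energy is ΔE = hc/λ = 1240 / 121.6 = 10.20 eV.
With Z = 3, ΔE = 122.4 × (1/n_f² − 1/n_i²), so 1/n_f² − 1/n_i² = 0.08331.
With n_f = 3: 1/n_i² = 1/9 − 0.08331 = 0.02780, so n_i ≈ 6.00.

n_i = 6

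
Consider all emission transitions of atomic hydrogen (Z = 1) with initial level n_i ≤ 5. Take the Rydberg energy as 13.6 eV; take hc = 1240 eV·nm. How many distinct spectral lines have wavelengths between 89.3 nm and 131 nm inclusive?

Enumerate all n_i → n_f pairs with 1 ≤ n_f < n_i ≤ 5 and compute λ = 1240 / [13.6·1·(1/n_f² − 1/n_i²)].
Lines falling in [89.3, 131] nm: 5→1 (94.98 nm), 4→1 (97.25 nm), 3→1 (102.6 nm), 2→1 (121.6 nm).

4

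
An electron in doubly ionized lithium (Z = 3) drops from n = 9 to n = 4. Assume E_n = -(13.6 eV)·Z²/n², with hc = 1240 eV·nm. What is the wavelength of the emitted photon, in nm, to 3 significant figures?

For Z = 3 the level energies scale as Z², so the effective Rydberg energy is 13.6 × 9 = 122.4 eV.
ΔE = 122.4 × (1/4² − 1/9²) = 122.4 × 0.05015 = 6.139 eV.
λ = hc/ΔE = 1240 / 6.139 = 202 nm.

202 nm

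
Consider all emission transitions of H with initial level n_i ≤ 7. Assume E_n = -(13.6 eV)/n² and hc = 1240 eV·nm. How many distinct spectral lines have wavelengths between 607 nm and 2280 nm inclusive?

6

Enumerate all n_i → n_f pairs with 1 ≤ n_f < n_i ≤ 7 and compute λ = 1240 / [13.6·1·(1/n_f² − 1/n_i²)].
Lines falling in [607, 2280] nm: 3→2 (656.5 nm), 7→3 (1005 nm), 6→3 (1094 nm), 5→3 (1282 nm), 4→3 (1876 nm), 7→4 (2166 nm).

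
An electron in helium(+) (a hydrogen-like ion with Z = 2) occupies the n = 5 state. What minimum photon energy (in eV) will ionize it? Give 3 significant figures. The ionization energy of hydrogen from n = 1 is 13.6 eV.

2.18 eV

E_n = −13.6 Z²/n² = −54.40/n² eV for Z = 2.
E_5 = −54.40/25 = −2.18 eV, so ionization (to E = 0) requires 2.18 eV.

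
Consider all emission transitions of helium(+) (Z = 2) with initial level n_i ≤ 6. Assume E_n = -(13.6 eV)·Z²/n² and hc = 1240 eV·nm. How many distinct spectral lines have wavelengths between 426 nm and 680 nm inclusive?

Enumerate all n_i → n_f pairs with 1 ≤ n_f < n_i ≤ 6 and compute λ = 1240 / [13.6·4·(1/n_f² − 1/n_i²)].
Lines falling in [426, 680] nm: 4→3 (468.9 nm), 6→4 (656.5 nm).

2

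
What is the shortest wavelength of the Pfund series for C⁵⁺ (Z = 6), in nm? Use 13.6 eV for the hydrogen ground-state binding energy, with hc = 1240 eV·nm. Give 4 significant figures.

63.32 nm

The Pfund series has lower level n_f = 5; the series limit corresponds to n_i → ∞.
ΔE_max = 13.6 × 36 / 5² = 19.58 eV.
λ_min = 1240 / 19.58 = 63.32 nm.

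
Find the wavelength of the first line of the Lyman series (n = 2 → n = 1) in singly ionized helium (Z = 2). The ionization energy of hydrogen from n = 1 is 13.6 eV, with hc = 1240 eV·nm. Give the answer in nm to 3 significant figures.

30.4 nm

The Lyman series terminates on n_f = 1; the first line has n_i = 1+1 = 2.
ΔE = 54.40 × (1/1² − 1/2²) = 40.80 eV.
λ = 1240 / 40.80 = 30.4 nm.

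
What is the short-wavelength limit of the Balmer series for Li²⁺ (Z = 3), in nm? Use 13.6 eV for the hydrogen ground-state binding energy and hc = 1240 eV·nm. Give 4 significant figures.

40.52 nm

The Balmer series has lower level n_f = 2; the series limit corresponds to n_i → ∞.
ΔE_max = 13.6 × 9 / 2² = 30.60 eV.
λ_min = 1240 / 30.60 = 40.52 nm.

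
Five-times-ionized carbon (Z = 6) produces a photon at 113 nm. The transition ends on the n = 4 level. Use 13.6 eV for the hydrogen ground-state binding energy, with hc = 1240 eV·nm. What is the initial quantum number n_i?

The photon energy is ΔE = hc/λ = 1240 / 113 = 10.97 eV.
With Z = 6, ΔE = 489.6 × (1/n_f² − 1/n_i²), so 1/n_f² − 1/n_i² = 0.02241.
With n_f = 4: 1/n_i² = 1/16 − 0.02241 = 0.04009, so n_i ≈ 4.99.

n_i = 5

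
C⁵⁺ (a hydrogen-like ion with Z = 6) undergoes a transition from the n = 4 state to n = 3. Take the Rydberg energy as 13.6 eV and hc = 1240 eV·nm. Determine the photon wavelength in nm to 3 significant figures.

52.1 nm

For Z = 6 the level energies scale as Z², so the effective Rydberg energy is 13.6 × 36 = 489.6 eV.
ΔE = 489.6 × (1/3² − 1/4²) = 489.6 × 0.04861 = 23.80 eV.
λ = hc/ΔE = 1240 / 23.80 = 52.1 nm.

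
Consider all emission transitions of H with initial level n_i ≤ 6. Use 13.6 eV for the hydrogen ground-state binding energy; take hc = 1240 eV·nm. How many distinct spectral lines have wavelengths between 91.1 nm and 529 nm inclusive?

8

Enumerate all n_i → n_f pairs with 1 ≤ n_f < n_i ≤ 6 and compute λ = 1240 / [13.6·1·(1/n_f² − 1/n_i²)].
Lines falling in [91.1, 529] nm: 6→1 (93.78 nm), 5→1 (94.98 nm), 4→1 (97.25 nm), 3→1 (102.6 nm), 2→1 (121.6 nm), 6→2 (410.3 nm), 5→2 (434.2 nm), 4→2 (486.3 nm).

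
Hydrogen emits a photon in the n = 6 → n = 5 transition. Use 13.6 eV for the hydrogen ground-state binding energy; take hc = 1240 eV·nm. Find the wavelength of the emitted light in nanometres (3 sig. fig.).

7460 nm

ΔE = 13.60 × (1/5² − 1/6²) = 13.60 × 0.01222 = 0.1662 eV.
λ = hc/ΔE = 1240 / 0.1662 = 7460 nm.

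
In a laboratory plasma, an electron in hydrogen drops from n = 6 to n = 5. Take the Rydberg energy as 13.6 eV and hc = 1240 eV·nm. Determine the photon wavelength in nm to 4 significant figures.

7460 nm

ΔE = 13.60 × (1/5² − 1/6²) = 13.60 × 0.01222 = 0.1662 eV.
λ = hc/ΔE = 1240 / 0.1662 = 7460 nm.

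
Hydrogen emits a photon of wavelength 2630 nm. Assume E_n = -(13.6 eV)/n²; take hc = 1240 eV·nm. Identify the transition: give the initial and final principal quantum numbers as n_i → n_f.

The photon energy is ΔE = hc/λ = 1240 / 2630 = 0.4715 eV.
With Z = 1, ΔE = 13.60 × (1/n_f² − 1/n_i²), so 1/n_f² − 1/n_i² = 0.03467.
Trying n_f = 4 gives 1/n_i² = 0.02783, i.e. n_i ≈ 6; this pair matches.

n_i = 6, n_f = 4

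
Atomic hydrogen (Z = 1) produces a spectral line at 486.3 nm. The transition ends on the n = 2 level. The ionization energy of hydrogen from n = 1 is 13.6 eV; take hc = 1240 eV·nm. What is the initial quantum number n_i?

n_i = 4

The photon energy is ΔE = hc/λ = 1240 / 486.3 = 2.550 eV.
With Z = 1, ΔE = 13.60 × (1/n_f² − 1/n_i²), so 1/n_f² − 1/n_i² = 0.1875.
With n_f = 2: 1/n_i² = 1/4 − 0.1875 = 0.06251, so n_i ≈ 4.00.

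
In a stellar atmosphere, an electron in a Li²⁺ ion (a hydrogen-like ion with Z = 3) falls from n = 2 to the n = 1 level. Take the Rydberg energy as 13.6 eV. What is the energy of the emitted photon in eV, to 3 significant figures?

91.8 eV

The Bohr energies scale as Z², so for Z = 3: E_n = −122.4/n² eV.
E_2 = −122.4/4 = −30.60 eV and E_1 = −122.4/1 = −122.4 eV.
The photon energy is |E_2 − E_1| = 91.8 eV.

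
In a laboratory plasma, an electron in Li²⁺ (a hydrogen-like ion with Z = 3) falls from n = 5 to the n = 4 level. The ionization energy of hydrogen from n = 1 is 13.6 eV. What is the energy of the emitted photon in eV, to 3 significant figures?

2.75 eV

The Bohr energies scale as Z², so for Z = 3: E_n = −122.4/n² eV.
E_5 = −122.4/25 = −4.896 eV and E_4 = −122.4/16 = −7.650 eV.
The photon energy is |E_5 − E_4| = 2.75 eV.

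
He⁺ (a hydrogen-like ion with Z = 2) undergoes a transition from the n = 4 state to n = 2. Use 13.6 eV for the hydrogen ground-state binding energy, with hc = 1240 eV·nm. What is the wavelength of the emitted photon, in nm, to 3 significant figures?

122 nm

For Z = 2 the level energies scale as Z², so the effective Rydberg energy is 13.6 × 4 = 54.40 eV.
ΔE = 54.40 × (1/2² − 1/4²) = 54.40 × 0.1875 = 10.20 eV.
λ = hc/ΔE = 1240 / 10.20 = 122 nm.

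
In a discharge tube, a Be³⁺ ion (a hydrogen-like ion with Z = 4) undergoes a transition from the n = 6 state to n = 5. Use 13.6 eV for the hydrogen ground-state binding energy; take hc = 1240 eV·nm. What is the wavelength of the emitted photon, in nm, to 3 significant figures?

For Z = 4 the level energies scale as Z², so the effective Rydberg energy is 13.6 × 16 = 217.6 eV.
ΔE = 217.6 × (1/5² − 1/6²) = 217.6 × 0.01222 = 2.660 eV.
λ = hc/ΔE = 1240 / 2.660 = 466 nm.

466 nm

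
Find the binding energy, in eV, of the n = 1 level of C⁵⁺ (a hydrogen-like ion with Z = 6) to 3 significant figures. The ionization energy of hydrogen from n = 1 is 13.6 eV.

490 eV

E_n = −13.6 Z²/n² = −489.6/n² eV for Z = 6.
E_1 = −489.6/1 = −490 eV, so ionization (to E = 0) requires 490 eV.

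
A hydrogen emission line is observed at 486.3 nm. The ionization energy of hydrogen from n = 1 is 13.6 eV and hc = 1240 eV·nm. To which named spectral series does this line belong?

ΔE = 1240/486.3 = 2.550 eV.
This matches 13.6 × (1/2² − 1/4²), so n_f = 2: the Balmer series.

Balmer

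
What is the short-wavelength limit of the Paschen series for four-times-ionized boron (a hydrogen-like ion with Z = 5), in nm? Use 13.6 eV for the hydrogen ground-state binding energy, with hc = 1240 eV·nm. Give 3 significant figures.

The Paschen series has lower level n_f = 3; the series limit corresponds to n_i → ∞.
ΔE_max = 13.6 × 25 / 3² = 37.78 eV.
λ_min = 1240 / 37.78 = 32.8 nm.

32.8 nm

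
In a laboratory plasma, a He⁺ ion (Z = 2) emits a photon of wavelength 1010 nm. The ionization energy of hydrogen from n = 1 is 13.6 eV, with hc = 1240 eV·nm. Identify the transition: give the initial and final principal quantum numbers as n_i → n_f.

The photon energy is ΔE = hc/λ = 1240 / 1010 = 1.228 eV.
With Z = 2, ΔE = 54.40 × (1/n_f² − 1/n_i²), so 1/n_f² − 1/n_i² = 0.02257.
Trying n_f = 4 gives 1/n_i² = 0.03993, i.e. n_i ≈ 5; this pair matches.

n_i = 5, n_f = 4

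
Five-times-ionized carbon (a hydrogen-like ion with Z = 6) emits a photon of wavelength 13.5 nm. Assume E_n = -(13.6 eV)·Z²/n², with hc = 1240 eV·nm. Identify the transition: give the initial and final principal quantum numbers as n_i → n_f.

The photon energy is ΔE = hc/λ = 1240 / 13.5 = 91.85 eV.
With Z = 6, ΔE = 489.6 × (1/n_f² − 1/n_i²), so 1/n_f² − 1/n_i² = 0.1876.
Trying n_f = 2 gives 1/n_i² = 0.06239, i.e. n_i ≈ 4; this pair matches.

n_i = 4, n_f = 2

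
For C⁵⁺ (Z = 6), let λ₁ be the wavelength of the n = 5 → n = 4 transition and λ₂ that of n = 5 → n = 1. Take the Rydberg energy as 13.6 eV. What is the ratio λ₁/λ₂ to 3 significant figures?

λ ∝ 1/ΔE ∝ 1/(1/n_f² − 1/n_i²), and the Z² and hc factors cancel in the ratio.
λ₁/λ₂ = (1/1² − 1/5²)/(1/4² − 1/5²) = 0.9600/0.02250 = 42.7.

42.7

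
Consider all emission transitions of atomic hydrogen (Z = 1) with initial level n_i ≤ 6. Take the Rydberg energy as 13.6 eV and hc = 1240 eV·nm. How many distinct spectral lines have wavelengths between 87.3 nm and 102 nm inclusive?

3

Enumerate all n_i → n_f pairs with 1 ≤ n_f < n_i ≤ 6 and compute λ = 1240 / [13.6·1·(1/n_f² − 1/n_i²)].
Lines falling in [87.3, 102] nm: 6→1 (93.78 nm), 5→1 (94.98 nm), 4→1 (97.25 nm).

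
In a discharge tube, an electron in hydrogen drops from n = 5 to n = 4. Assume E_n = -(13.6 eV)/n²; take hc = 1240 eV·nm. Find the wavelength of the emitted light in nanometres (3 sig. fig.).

4050 nm

ΔE = 13.60 × (1/4² − 1/5²) = 13.60 × 0.02250 = 0.3060 eV.
λ = hc/ΔE = 1240 / 0.3060 = 4050 nm.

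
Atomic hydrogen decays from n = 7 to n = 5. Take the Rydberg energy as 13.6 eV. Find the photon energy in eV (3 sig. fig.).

0.266 eV

E_7 = −13.60/49 = −0.2776 eV and E_5 = −13.60/25 = −0.5440 eV.
The photon energy is |E_7 − E_5| = 0.266 eV.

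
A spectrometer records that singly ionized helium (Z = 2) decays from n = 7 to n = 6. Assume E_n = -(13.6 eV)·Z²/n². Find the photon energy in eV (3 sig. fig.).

0.401 eV

The Bohr energies scale as Z², so for Z = 2: E_n = −54.40/n² eV.
E_7 = −54.40/49 = −1.110 eV and E_6 = −54.40/36 = −1.511 eV.
The photon energy is |E_7 − E_6| = 0.401 eV.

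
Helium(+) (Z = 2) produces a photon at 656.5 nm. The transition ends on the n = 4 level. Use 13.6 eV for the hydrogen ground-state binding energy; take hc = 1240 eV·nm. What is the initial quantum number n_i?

n_i = 6

The photon energy is ΔE = hc/λ = 1240 / 656.5 = 1.889 eV.
With Z = 2, ΔE = 54.40 × (1/n_f² − 1/n_i²), so 1/n_f² − 1/n_i² = 0.03472.
With n_f = 4: 1/n_i² = 1/16 − 0.03472 = 0.02778, so n_i ≈ 6.00.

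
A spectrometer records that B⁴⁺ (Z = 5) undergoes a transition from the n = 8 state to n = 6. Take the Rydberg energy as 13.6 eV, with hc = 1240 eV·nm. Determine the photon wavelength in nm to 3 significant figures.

For Z = 5 the level energies scale as Z², so the effective Rydberg energy is 13.6 × 25 = 340.0 eV.
ΔE = 340.0 × (1/6² − 1/8²) = 340.0 × 0.01215 = 4.132 eV.
λ = hc/ΔE = 1240 / 4.132 = 300 nm.

300 nm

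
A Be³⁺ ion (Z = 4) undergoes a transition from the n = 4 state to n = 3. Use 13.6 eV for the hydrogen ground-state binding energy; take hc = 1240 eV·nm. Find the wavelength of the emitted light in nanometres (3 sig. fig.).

For Z = 4 the level energies scale as Z², so the effective Rydberg energy is 13.6 × 16 = 217.6 eV.
ΔE = 217.6 × (1/3² − 1/4²) = 217.6 × 0.04861 = 10.58 eV.
λ = hc/ΔE = 1240 / 10.58 = 117 nm.

117 nm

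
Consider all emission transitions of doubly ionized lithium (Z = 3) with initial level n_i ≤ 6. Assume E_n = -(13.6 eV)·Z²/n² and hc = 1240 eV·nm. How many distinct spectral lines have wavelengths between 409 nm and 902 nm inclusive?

Enumerate all n_i → n_f pairs with 1 ≤ n_f < n_i ≤ 6 and compute λ = 1240 / [13.6·9·(1/n_f² − 1/n_i²)].
Lines falling in [409, 902] nm: 5→4 (450.3 nm), 6→5 (828.9 nm).

2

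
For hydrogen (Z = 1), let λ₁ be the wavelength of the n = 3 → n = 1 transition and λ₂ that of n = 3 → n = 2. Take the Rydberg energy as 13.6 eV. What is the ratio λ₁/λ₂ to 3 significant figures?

λ ∝ 1/ΔE ∝ 1/(1/n_f² − 1/n_i²), and the Z² and hc factors cancel in the ratio.
λ₁/λ₂ = (1/2² − 1/3²)/(1/1² − 1/3²) = 0.1389/0.8889 = 0.156.

0.156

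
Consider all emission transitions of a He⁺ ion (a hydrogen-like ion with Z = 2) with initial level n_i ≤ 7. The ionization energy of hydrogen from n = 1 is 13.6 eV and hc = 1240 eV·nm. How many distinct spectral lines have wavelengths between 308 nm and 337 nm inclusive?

1

Enumerate all n_i → n_f pairs with 1 ≤ n_f < n_i ≤ 7 and compute λ = 1240 / [13.6·4·(1/n_f² − 1/n_i²)].
Lines falling in [308, 337] nm: 5→3 (320.5 nm).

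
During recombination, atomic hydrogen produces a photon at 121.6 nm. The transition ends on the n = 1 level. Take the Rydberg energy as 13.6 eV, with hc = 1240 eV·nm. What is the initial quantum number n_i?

n_i = 2

The photon energy is ΔE = hc/λ = 1240 / 121.6 = 10.20 eV.
With Z = 1, ΔE = 13.60 × (1/n_f² − 1/n_i²), so 1/n_f² − 1/n_i² = 0.7498.
With n_f = 1: 1/n_i² = 1/1 − 0.7498 = 0.2502, so n_i ≈ 2.00.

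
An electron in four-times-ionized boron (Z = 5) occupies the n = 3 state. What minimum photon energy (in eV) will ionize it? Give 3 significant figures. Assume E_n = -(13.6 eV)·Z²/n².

37.8 eV

E_n = −13.6 Z²/n² = −340.0/n² eV for Z = 5.
E_3 = −340.0/9 = −37.8 eV, so ionization (to E = 0) requires 37.8 eV.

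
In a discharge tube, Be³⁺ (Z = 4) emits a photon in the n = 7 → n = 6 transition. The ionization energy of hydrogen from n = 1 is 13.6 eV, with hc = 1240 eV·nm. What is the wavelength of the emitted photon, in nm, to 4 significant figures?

For Z = 4 the level energies scale as Z², so the effective Rydberg energy is 13.6 × 16 = 217.6 eV.
ΔE = 217.6 × (1/6² − 1/7²) = 217.6 × 0.007370 = 1.604 eV.
λ = hc/ΔE = 1240 / 1.604 = 773.2 nm.

773.2 nm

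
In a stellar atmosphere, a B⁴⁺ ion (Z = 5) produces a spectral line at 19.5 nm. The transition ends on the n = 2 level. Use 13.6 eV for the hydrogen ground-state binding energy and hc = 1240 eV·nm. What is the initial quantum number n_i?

n_i = 4

The photon energy is ΔE = hc/λ = 1240 / 19.5 = 63.59 eV.
With Z = 5, ΔE = 340.0 × (1/n_f² − 1/n_i²), so 1/n_f² − 1/n_i² = 0.1870.
With n_f = 2: 1/n_i² = 1/4 − 0.1870 = 0.06297, so n_i ≈ 3.99.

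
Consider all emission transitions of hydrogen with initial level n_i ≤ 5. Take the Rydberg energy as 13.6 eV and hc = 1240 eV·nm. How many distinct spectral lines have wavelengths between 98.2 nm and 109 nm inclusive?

1

Enumerate all n_i → n_f pairs with 1 ≤ n_f < n_i ≤ 5 and compute λ = 1240 / [13.6·1·(1/n_f² − 1/n_i²)].
Lines falling in [98.2, 109] nm: 3→1 (102.6 nm).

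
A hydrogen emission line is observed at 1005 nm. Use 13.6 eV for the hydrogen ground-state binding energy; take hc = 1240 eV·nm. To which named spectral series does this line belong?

Paschen

ΔE = 1240/1005 = 1.234 eV.
This matches 13.6 × (1/3² − 1/7²), so n_f = 3: the Paschen series.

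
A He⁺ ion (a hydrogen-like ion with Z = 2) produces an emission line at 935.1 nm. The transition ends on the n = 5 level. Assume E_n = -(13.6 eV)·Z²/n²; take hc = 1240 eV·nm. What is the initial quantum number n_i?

n_i = 8

The photon energy is ΔE = hc/λ = 1240 / 935.1 = 1.326 eV.
With Z = 2, ΔE = 54.40 × (1/n_f² − 1/n_i²), so 1/n_f² − 1/n_i² = 0.02438.
With n_f = 5: 1/n_i² = 1/25 − 0.02438 = 0.01562, so n_i ≈ 8.00.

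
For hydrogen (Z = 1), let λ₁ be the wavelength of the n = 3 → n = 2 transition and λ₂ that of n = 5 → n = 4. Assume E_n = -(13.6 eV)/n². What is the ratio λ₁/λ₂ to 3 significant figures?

0.162

λ ∝ 1/ΔE ∝ 1/(1/n_f² − 1/n_i²), and the Z² and hc factors cancel in the ratio.
λ₁/λ₂ = (1/4² − 1/5²)/(1/2² − 1/3²) = 0.02250/0.1389 = 0.162.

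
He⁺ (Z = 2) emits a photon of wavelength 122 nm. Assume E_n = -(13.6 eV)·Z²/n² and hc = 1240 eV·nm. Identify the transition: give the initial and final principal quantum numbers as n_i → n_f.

The photon energy is ΔE = hc/λ = 1240 / 122 = 10.16 eV.
With Z = 2, ΔE = 54.40 × (1/n_f² − 1/n_i²), so 1/n_f² − 1/n_i² = 0.1868.
Trying n_f = 2 gives 1/n_i² = 0.06316, i.e. n_i ≈ 4; this pair matches.

n_i = 4, n_f = 2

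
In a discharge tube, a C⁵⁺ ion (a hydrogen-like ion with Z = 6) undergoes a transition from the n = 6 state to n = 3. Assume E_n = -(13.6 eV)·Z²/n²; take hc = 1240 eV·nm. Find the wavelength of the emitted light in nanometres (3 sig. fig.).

For Z = 6 the level energies scale as Z², so the effective Rydberg energy is 13.6 × 36 = 489.6 eV.
ΔE = 489.6 × (1/3² − 1/6²) = 489.6 × 0.08333 = 40.80 eV.
λ = hc/ΔE = 1240 / 40.80 = 30.4 nm.

30.4 nm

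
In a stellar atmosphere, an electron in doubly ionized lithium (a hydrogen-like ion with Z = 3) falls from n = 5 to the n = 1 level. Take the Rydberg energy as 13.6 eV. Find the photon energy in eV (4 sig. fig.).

117.5 eV

The Bohr energies scale as Z², so for Z = 3: E_n = −122.4/n² eV.
E_5 = −122.4/25 = −4.896 eV and E_1 = −122.4/1 = −122.4 eV.
The photon energy is |E_5 − E_1| = 117.5 eV.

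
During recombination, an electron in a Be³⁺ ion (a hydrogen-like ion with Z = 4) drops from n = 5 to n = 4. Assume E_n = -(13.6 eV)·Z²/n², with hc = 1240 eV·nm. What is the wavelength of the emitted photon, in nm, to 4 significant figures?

253.3 nm

For Z = 4 the level energies scale as Z², so the effective Rydberg energy is 13.6 × 16 = 217.6 eV.
ΔE = 217.6 × (1/4² − 1/5²) = 217.6 × 0.02250 = 4.896 eV.
λ = hc/ΔE = 1240 / 4.896 = 253.3 nm.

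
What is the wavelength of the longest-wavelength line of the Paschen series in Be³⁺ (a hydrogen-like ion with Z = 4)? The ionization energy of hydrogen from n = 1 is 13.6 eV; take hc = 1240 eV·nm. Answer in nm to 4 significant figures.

117.2 nm

The Paschen series terminates on n_f = 3; the first line has n_i = 3+1 = 4.
ΔE = 217.6 × (1/3² − 1/4²) = 10.58 eV.
λ = 1240 / 10.58 = 117.2 nm.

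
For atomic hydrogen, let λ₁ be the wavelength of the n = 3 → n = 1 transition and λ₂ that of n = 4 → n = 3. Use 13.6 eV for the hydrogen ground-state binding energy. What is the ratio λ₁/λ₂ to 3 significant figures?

0.0547

λ ∝ 1/ΔE ∝ 1/(1/n_f² − 1/n_i²), and the Z² and hc factors cancel in the ratio.
λ₁/λ₂ = (1/3² − 1/4²)/(1/1² − 1/3²) = 0.04861/0.8889 = 0.0547.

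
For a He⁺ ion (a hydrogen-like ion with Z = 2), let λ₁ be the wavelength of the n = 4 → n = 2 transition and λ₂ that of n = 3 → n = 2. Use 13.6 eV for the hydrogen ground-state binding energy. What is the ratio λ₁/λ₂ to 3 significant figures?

λ ∝ 1/ΔE ∝ 1/(1/n_f² − 1/n_i²), and the Z² and hc factors cancel in the ratio.
λ₁/λ₂ = (1/2² − 1/3²)/(1/2² − 1/4²) = 0.1389/0.1875 = 0.741.

0.741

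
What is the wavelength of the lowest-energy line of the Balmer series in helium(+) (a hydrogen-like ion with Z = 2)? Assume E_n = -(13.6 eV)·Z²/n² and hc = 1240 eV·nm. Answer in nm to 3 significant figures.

The Balmer series terminates on n_f = 2; the first line has n_i = 2+1 = 3.
ΔE = 54.40 × (1/2² − 1/3²) = 7.556 eV.
λ = 1240 / 7.556 = 164 nm.

164 nm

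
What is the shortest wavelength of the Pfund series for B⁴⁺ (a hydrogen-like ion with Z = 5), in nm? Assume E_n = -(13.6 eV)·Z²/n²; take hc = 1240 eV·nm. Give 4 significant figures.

The Pfund series has lower level n_f = 5; the series limit corresponds to n_i → ∞.
ΔE_max = 13.6 × 25 / 5² = 13.60 eV.
λ_min = 1240 / 13.60 = 91.18 nm.

91.18 nm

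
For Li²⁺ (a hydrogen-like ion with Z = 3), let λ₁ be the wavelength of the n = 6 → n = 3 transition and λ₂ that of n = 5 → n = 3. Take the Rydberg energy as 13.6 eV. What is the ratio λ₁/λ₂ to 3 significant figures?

0.853

λ ∝ 1/ΔE ∝ 1/(1/n_f² − 1/n_i²), and the Z² and hc factors cancel in the ratio.
λ₁/λ₂ = (1/3² − 1/5²)/(1/3² − 1/6²) = 0.07111/0.08333 = 0.853.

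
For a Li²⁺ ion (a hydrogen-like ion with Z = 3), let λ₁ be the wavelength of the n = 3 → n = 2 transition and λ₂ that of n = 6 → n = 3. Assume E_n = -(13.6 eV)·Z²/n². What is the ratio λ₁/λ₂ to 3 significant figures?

λ ∝ 1/ΔE ∝ 1/(1/n_f² − 1/n_i²), and the Z² and hc factors cancel in the ratio.
λ₁/λ₂ = (1/3² − 1/6²)/(1/2² − 1/3²) = 0.08333/0.1389 = 0.600.

0.600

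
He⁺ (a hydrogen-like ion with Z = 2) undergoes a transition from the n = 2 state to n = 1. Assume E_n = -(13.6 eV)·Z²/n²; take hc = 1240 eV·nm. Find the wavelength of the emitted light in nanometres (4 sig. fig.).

30.39 nm

For Z = 2 the level energies scale as Z², so the effective Rydberg energy is 13.6 × 4 = 54.40 eV.
ΔE = 54.40 × (1/1² − 1/2²) = 54.40 × 0.7500 = 40.80 eV.
λ = hc/ΔE = 1240 / 40.80 = 30.39 nm.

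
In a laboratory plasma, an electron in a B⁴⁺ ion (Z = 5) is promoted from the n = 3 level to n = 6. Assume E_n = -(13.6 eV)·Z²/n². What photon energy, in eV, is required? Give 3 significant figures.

28.3 eV

The Bohr energies scale as Z², so for Z = 5: E_n = −340.0/n² eV.
E_6 = −340.0/36 = −9.444 eV and E_3 = −340.0/9 = −37.78 eV.
The photon energy is |E_6 − E_3| = 28.3 eV.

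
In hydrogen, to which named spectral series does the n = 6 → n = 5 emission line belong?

The series is set by the lower level: n_f = 5 is the Pfund series.

Pfund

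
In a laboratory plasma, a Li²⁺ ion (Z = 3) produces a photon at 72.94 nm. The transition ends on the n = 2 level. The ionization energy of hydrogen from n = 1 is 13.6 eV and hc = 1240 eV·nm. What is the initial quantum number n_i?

The photon energy is ΔE = hc/λ = 1240 / 72.94 = 17.00 eV.
With Z = 3, ΔE = 122.4 × (1/n_f² − 1/n_i²), so 1/n_f² − 1/n_i² = 0.1389.
With n_f = 2: 1/n_i² = 1/4 − 0.1389 = 0.1111, so n_i ≈ 3.00.

n_i = 3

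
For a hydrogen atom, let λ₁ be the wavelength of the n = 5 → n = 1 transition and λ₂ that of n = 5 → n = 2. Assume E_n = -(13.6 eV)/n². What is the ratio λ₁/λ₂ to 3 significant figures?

0.219

λ ∝ 1/ΔE ∝ 1/(1/n_f² − 1/n_i²), and the Z² and hc factors cancel in the ratio.
λ₁/λ₂ = (1/2² − 1/5²)/(1/1² − 1/5²) = 0.2100/0.9600 = 0.219.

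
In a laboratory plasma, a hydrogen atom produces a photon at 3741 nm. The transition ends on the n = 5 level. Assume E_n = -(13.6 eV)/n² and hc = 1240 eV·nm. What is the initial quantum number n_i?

The photon energy is ΔE = hc/λ = 1240 / 3741 = 0.3315 eV.
With Z = 1, ΔE = 13.60 × (1/n_f² − 1/n_i²), so 1/n_f² − 1/n_i² = 0.02437.
With n_f = 5: 1/n_i² = 1/25 − 0.02437 = 0.01563, so n_i ≈ 8.00.

n_i = 8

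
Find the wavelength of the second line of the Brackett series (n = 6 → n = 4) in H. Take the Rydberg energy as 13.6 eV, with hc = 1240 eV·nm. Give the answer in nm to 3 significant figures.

2630 nm

The Brackett series terminates on n_f = 4; the second line has n_i = 4+2 = 6.
ΔE = 13.60 × (1/4² − 1/6²) = 0.4722 eV.
λ = 1240 / 0.4722 = 2630 nm.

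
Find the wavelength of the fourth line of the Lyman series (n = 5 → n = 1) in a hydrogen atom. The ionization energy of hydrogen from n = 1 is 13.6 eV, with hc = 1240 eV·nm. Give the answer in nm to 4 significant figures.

94.98 nm

The Lyman series terminates on n_f = 1; the fourth line has n_i = 1+4 = 5.
ΔE = 13.60 × (1/1² − 1/5²) = 13.06 eV.
λ = 1240 / 13.06 = 94.98 nm.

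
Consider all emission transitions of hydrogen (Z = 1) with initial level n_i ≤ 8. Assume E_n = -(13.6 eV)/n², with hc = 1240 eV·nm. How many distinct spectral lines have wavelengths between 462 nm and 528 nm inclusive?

1

Enumerate all n_i → n_f pairs with 1 ≤ n_f < n_i ≤ 8 and compute λ = 1240 / [13.6·1·(1/n_f² − 1/n_i²)].
Lines falling in [462, 528] nm: 4→2 (486.3 nm).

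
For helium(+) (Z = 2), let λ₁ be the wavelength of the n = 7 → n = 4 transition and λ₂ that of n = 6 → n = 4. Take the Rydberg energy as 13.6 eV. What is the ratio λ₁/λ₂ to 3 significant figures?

λ ∝ 1/ΔE ∝ 1/(1/n_f² − 1/n_i²), and the Z² and hc factors cancel in the ratio.
λ₁/λ₂ = (1/4² − 1/6²)/(1/4² − 1/7²) = 0.03472/0.04209 = 0.825.

0.825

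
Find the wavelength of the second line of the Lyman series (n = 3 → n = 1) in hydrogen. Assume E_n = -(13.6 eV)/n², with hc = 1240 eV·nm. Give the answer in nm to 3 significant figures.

The Lyman series terminates on n_f = 1; the second line has n_i = 1+2 = 3.
ΔE = 13.60 × (1/1² − 1/3²) = 12.09 eV.
λ = 1240 / 12.09 = 103 nm.

103 nm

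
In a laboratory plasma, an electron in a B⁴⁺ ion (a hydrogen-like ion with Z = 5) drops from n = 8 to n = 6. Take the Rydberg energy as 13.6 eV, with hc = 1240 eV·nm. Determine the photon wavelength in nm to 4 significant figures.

300.1 nm

For Z = 5 the level energies scale as Z², so the effective Rydberg energy is 13.6 × 25 = 340.0 eV.
ΔE = 340.0 × (1/6² − 1/8²) = 340.0 × 0.01215 = 4.132 eV.
λ = hc/ΔE = 1240 / 4.132 = 300.1 nm.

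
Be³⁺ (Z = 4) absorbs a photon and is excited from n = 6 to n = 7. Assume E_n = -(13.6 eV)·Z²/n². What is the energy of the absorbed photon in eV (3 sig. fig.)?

1.60 eV

The Bohr energies scale as Z², so for Z = 4: E_n = −217.6/n² eV.
E_7 = −217.6/49 = −4.441 eV and E_6 = −217.6/36 = −6.044 eV.
The photon energy is |E_7 − E_6| = 1.60 eV.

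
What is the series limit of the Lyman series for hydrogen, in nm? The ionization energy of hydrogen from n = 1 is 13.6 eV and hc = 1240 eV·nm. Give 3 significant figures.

The Lyman series has lower level n_f = 1; the series limit corresponds to n_i → ∞.
ΔE_max = 13.6 × 1 / 1² = 13.60 eV.
λ_min = 1240 / 13.60 = 91.2 nm.

91.2 nm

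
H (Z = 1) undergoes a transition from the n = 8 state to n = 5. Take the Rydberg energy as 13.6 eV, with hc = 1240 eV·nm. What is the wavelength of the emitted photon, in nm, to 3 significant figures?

3740 nm

ΔE = 13.60 × (1/5² − 1/8²) = 13.60 × 0.02438 = 0.3315 eV.
λ = hc/ΔE = 1240 / 0.3315 = 3740 nm.
This line belongs to the Pfund series.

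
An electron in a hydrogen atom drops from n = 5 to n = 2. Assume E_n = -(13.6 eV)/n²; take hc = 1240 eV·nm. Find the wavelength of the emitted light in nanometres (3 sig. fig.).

ΔE = 13.60 × (1/2² − 1/5²) = 13.60 × 0.2100 = 2.856 eV.
λ = hc/ΔE = 1240 / 2.856 = 434 nm.

434 nm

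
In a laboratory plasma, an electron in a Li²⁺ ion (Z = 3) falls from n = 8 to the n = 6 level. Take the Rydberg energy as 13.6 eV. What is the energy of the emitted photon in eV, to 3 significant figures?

The Bohr energies scale as Z², so for Z = 3: E_n = −122.4/n² eV.
E_8 = −122.4/64 = −1.913 eV and E_6 = −122.4/36 = −3.400 eV.
The photon energy is |E_8 − E_6| = 1.49 eV.

1.49 eV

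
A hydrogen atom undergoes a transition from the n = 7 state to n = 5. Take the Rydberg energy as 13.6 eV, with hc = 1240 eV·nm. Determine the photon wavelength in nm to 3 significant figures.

4650 nm

ΔE = 13.60 × (1/5² − 1/7²) = 13.60 × 0.01959 = 0.2664 eV.
λ = hc/ΔE = 1240 / 0.2664 = 4650 nm.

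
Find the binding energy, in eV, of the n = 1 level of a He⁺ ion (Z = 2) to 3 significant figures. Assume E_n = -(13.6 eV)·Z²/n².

54.4 eV

E_n = −13.6 Z²/n² = −54.40/n² eV for Z = 2.
E_1 = −54.40/1 = −54.4 eV, so ionization (to E = 0) requires 54.4 eV.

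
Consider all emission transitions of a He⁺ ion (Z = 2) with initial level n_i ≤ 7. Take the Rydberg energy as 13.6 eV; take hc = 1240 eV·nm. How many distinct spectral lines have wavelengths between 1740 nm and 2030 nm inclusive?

1

Enumerate all n_i → n_f pairs with 1 ≤ n_f < n_i ≤ 7 and compute λ = 1240 / [13.6·4·(1/n_f² − 1/n_i²)].
Lines falling in [1740, 2030] nm: 6→5 (1865 nm).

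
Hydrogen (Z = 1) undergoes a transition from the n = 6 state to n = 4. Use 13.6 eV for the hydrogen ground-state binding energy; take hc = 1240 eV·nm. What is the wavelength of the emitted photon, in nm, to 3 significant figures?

2630 nm

ΔE = 13.60 × (1/4² − 1/6²) = 13.60 × 0.03472 = 0.4722 eV.
λ = hc/ΔE = 1240 / 0.4722 = 2630 nm.
This line belongs to the Brackett series.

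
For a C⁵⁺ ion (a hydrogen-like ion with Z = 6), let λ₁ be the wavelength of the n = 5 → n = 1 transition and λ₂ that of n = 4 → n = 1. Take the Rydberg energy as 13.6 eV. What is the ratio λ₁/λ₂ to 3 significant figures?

0.977

λ ∝ 1/ΔE ∝ 1/(1/n_f² − 1/n_i²), and the Z² and hc factors cancel in the ratio.
λ₁/λ₂ = (1/1² − 1/4²)/(1/1² − 1/5²) = 0.9375/0.9600 = 0.977.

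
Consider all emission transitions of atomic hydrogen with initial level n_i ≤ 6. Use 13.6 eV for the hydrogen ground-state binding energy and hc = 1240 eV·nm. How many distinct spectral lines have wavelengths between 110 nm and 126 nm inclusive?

Enumerate all n_i → n_f pairs with 1 ≤ n_f < n_i ≤ 6 and compute λ = 1240 / [13.6·1·(1/n_f² − 1/n_i²)].
Lines falling in [110, 126] nm: 2→1 (121.6 nm).

1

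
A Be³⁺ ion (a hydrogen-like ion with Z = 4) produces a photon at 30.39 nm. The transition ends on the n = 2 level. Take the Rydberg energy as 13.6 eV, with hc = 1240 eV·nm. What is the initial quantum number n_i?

n_i = 4

The photon energy is ΔE = hc/λ = 1240 / 30.39 = 40.80 eV.
With Z = 4, ΔE = 217.6 × (1/n_f² − 1/n_i²), so 1/n_f² − 1/n_i² = 0.1875.
With n_f = 2: 1/n_i² = 1/4 − 0.1875 = 0.06249, so n_i ≈ 4.00.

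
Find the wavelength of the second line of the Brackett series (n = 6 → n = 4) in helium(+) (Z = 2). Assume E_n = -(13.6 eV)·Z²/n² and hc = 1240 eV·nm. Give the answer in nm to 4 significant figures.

656.5 nm

The Brackett series terminates on n_f = 4; the second line has n_i = 4+2 = 6.
ΔE = 54.40 × (1/4² − 1/6²) = 1.889 eV.
λ = 1240 / 1.889 = 656.5 nm.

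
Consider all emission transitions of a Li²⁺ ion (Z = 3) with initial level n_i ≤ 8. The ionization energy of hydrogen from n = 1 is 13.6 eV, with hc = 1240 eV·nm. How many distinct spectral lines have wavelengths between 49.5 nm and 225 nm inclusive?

Enumerate all n_i → n_f pairs with 1 ≤ n_f < n_i ≤ 8 and compute λ = 1240 / [13.6·9·(1/n_f² − 1/n_i²)].
Lines falling in [49.5, 225] nm: 4→2 (54.03 nm), 3→2 (72.94 nm), 8→3 (106.1 nm), 7→3 (111.7 nm), 6→3 (121.6 nm), 5→3 (142.5 nm), 4→3 (208.4 nm), 8→4 (216.1 nm).

8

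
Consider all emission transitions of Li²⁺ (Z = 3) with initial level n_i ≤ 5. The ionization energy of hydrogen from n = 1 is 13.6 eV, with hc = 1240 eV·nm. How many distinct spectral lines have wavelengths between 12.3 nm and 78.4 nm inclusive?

Enumerate all n_i → n_f pairs with 1 ≤ n_f < n_i ≤ 5 and compute λ = 1240 / [13.6·9·(1/n_f² − 1/n_i²)].
Lines falling in [12.3, 78.4] nm: 2→1 (13.51 nm), 5→2 (48.24 nm), 4→2 (54.03 nm), 3→2 (72.94 nm).

4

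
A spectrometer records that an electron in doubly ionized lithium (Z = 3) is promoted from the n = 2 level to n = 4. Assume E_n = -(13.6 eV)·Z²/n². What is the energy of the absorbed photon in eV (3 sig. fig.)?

23.0 eV

The Bohr energies scale as Z², so for Z = 3: E_n = −122.4/n² eV.
E_4 = −122.4/16 = −7.650 eV and E_2 = −122.4/4 = −30.60 eV.
The photon energy is |E_4 − E_2| = 23.0 eV.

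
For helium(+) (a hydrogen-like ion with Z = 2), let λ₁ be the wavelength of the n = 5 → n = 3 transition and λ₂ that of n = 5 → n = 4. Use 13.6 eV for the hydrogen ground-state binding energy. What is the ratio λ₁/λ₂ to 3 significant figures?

0.316

λ ∝ 1/ΔE ∝ 1/(1/n_f² − 1/n_i²), and the Z² and hc factors cancel in the ratio.
λ₁/λ₂ = (1/4² − 1/5²)/(1/3² − 1/5²) = 0.02250/0.07111 = 0.316.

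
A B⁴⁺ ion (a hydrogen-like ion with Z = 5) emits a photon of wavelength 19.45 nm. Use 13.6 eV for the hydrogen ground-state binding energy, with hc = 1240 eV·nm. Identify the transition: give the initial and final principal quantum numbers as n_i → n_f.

n_i = 4, n_f = 2

The photon energy is ΔE = hc/λ = 1240 / 19.45 = 63.75 eV.
With Z = 5, ΔE = 340.0 × (1/n_f² − 1/n_i²), so 1/n_f² − 1/n_i² = 0.1875.
Trying n_f = 2 gives 1/n_i² = 0.06249, i.e. n_i ≈ 4; this pair matches.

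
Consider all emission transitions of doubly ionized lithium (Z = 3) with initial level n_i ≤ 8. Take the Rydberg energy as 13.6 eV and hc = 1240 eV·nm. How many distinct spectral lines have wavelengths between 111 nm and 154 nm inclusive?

3

Enumerate all n_i → n_f pairs with 1 ≤ n_f < n_i ≤ 8 and compute λ = 1240 / [13.6·9·(1/n_f² − 1/n_i²)].
Lines falling in [111, 154] nm: 7→3 (111.7 nm), 6→3 (121.6 nm), 5→3 (142.5 nm).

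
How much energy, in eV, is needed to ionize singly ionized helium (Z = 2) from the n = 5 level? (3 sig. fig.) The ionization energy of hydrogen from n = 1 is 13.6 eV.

2.18 eV

E_n = −13.6 Z²/n² = −54.40/n² eV for Z = 2.
E_5 = −54.40/25 = −2.18 eV, so ionization (to E = 0) requires 2.18 eV.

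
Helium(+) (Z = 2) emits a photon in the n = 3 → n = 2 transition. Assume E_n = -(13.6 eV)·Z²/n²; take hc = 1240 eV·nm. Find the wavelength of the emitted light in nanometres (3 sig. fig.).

164 nm

For Z = 2 the level energies scale as Z², so the effective Rydberg energy is 13.6 × 4 = 54.40 eV.
ΔE = 54.40 × (1/2² − 1/3²) = 54.40 × 0.1389 = 7.556 eV.
λ = hc/ΔE = 1240 / 7.556 = 164 nm.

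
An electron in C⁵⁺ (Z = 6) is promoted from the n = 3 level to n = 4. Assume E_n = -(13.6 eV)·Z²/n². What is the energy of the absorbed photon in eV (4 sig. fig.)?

23.80 eV

The Bohr energies scale as Z², so for Z = 6: E_n = −489.6/n² eV.
E_4 = −489.6/16 = −30.60 eV and E_3 = −489.6/9 = −54.40 eV.
The photon energy is |E_4 − E_3| = 23.80 eV.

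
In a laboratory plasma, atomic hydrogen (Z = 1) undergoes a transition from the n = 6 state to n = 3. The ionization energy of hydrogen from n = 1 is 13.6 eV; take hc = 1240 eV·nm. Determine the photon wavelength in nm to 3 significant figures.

1090 nm

ΔE = 13.60 × (1/3² − 1/6²) = 13.60 × 0.08333 = 1.133 eV.
λ = hc/ΔE = 1240 / 1.133 = 1090 nm.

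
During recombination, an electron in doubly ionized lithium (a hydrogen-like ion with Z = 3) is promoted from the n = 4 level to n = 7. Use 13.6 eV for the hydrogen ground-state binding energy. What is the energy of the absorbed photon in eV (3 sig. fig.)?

5.15 eV

The Bohr energies scale as Z², so for Z = 3: E_n = −122.4/n² eV.
E_7 = −122.4/49 = −2.498 eV and E_4 = −122.4/16 = −7.650 eV.
The photon energy is |E_7 − E_4| = 5.15 eV.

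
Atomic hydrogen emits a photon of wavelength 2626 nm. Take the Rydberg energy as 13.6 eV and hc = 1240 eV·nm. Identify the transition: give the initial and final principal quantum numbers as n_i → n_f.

The photon energy is ΔE = hc/λ = 1240 / 2626 = 0.4722 eV.
With Z = 1, ΔE = 13.60 × (1/n_f² − 1/n_i²), so 1/n_f² − 1/n_i² = 0.03472.
Trying n_f = 4 gives 1/n_i² = 0.02778, i.e. n_i ≈ 6; this pair matches.

n_i = 6, n_f = 4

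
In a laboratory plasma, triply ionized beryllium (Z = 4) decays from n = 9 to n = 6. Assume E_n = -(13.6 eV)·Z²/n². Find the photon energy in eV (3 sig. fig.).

The Bohr energies scale as Z², so for Z = 4: E_n = −217.6/n² eV.
E_9 = −217.6/81 = −2.686 eV and E_6 = −217.6/36 = −6.044 eV.
The photon energy is |E_9 − E_6| = 3.36 eV.

3.36 eV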